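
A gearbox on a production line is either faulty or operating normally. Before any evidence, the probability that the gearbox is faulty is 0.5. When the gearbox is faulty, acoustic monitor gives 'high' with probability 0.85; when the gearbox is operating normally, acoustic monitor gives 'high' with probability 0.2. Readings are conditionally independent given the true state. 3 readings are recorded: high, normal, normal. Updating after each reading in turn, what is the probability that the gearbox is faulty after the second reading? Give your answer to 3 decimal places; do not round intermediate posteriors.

0.443

Apply Bayes' rule sequentially, carrying P(faulty) forward.
After 'high': P(faulty) = 0.85·0.5000 / (0.85·0.5000 + 0.2·0.5000) ≈ 0.8095
After 'normal': P(faulty) = 0.15·0.8095 / (0.15·0.8095 + 0.8·0.1905) ≈ 0.4435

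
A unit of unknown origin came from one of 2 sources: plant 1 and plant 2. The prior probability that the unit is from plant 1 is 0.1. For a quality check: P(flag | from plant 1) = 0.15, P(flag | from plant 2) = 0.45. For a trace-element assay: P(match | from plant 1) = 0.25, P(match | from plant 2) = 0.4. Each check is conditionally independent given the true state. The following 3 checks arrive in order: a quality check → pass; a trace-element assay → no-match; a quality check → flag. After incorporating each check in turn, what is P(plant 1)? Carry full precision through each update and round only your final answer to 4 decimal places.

After a quality check='pass': P(plant 1) = 0.85·0.1000 / (0.85·0.1000 + 0.55·0.9000) ≈ 0.1466
After a trace-element assay='no-match': P(plant 1) = 0.75·0.1466 / (0.75·0.1466 + 0.6·0.8534) ≈ 0.1767
After a quality check='flag': P(plant 1) = 0.15·0.1767 / (0.15·0.1767 + 0.45·0.8233) ≈ 0.0668

0.0668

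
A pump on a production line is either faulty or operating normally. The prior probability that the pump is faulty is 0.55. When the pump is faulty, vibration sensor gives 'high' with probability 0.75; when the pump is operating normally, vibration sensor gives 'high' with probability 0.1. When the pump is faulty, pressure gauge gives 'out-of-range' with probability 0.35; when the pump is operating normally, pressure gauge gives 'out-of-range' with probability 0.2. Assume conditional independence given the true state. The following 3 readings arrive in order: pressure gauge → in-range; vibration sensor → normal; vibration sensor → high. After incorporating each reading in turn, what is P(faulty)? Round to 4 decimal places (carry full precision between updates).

After pressure gauge='in-range': P(faulty) = 0.65·0.5500 / (0.65·0.5500 + 0.8·0.4500) ≈ 0.4983
After vibration sensor='normal': P(faulty) = 0.25·0.4983 / (0.25·0.4983 + 0.9·0.5017) ≈ 0.2162
After vibration sensor='high': P(faulty) = 0.75·0.2162 / (0.75·0.2162 + 0.1·0.7838) ≈ 0.6741

0.6741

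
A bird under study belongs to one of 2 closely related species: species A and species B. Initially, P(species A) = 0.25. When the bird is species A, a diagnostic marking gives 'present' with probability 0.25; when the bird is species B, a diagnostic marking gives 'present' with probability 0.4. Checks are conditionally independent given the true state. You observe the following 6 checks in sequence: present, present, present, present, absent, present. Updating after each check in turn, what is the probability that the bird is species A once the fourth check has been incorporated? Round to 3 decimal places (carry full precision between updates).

After 'present': P(species A) = 0.25·0.2500 / (0.25·0.2500 + 0.4·0.7500) ≈ 0.1724
After 'present': P(species A) = 0.25·0.1724 / (0.25·0.1724 + 0.4·0.8276) ≈ 0.1152
After 'present': P(species A) = 0.25·0.1152 / (0.25·0.1152 + 0.4·0.8848) ≈ 0.0753
After 'present': P(species A) = 0.25·0.0753 / (0.25·0.0753 + 0.4·0.9247) ≈ 0.0484

0.048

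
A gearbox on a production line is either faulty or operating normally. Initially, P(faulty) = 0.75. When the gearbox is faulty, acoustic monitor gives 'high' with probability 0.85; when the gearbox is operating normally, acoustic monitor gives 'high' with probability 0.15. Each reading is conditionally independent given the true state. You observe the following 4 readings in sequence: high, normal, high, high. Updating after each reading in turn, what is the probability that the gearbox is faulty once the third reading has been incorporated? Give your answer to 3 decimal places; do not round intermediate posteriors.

0.944

After 'high': P(faulty) = 0.85·0.7500 / (0.85·0.7500 + 0.15·0.2500) ≈ 0.9444
After 'normal': P(faulty) = 0.15·0.9444 / (0.15·0.9444 + 0.85·0.0556) ≈ 0.7500
After 'high': P(faulty) = 0.85·0.7500 / (0.85·0.7500 + 0.15·0.2500) ≈ 0.9444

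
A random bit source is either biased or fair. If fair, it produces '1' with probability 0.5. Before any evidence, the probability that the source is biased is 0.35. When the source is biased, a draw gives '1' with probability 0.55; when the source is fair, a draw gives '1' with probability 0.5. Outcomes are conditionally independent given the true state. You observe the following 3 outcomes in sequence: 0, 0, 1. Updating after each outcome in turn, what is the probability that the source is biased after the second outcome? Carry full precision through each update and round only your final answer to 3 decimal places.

0.304

After '0': P(biased) = 0.45·0.3500 / (0.45·0.3500 + 0.5·0.6500) ≈ 0.3264
After '0': P(biased) = 0.45·0.3264 / (0.45·0.3264 + 0.5·0.6736) ≈ 0.3037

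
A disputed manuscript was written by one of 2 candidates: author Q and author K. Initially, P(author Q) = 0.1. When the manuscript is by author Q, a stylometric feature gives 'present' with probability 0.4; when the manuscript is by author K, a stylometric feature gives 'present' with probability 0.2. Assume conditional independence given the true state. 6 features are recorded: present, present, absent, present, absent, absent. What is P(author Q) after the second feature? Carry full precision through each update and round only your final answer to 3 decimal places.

Apply Bayes' rule sequentially, carrying P(author Q) forward.
After 'present': P(author Q) = 0.4·0.1000 / (0.4·0.1000 + 0.2·0.9000) ≈ 0.1818
After 'present': P(author Q) = 0.4·0.1818 / (0.4·0.1818 + 0.2·0.8182) ≈ 0.3077

0.308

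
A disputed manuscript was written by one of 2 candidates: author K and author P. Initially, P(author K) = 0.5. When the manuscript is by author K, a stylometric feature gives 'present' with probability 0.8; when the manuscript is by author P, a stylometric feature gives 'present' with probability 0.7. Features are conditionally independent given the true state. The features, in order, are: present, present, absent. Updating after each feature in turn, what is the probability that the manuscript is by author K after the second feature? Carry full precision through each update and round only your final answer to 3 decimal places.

0.566

After 'present': P(author K) = 0.8·0.5000 / (0.8·0.5000 + 0.7·0.5000) ≈ 0.5333
After 'present': P(author K) = 0.8·0.5333 / (0.8·0.5333 + 0.7·0.4667) ≈ 0.5664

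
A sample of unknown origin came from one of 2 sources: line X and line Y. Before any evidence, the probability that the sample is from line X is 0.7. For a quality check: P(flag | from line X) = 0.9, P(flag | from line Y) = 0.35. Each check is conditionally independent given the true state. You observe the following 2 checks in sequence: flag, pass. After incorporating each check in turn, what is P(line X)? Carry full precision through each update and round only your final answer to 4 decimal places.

0.4800

After 'flag': P(line X) = 0.9·0.7000 / (0.9·0.7000 + 0.35·0.3000) ≈ 0.8571
After 'pass': P(line X) = 0.1·0.8571 / (0.1·0.8571 + 0.65·0.1429) ≈ 0.4800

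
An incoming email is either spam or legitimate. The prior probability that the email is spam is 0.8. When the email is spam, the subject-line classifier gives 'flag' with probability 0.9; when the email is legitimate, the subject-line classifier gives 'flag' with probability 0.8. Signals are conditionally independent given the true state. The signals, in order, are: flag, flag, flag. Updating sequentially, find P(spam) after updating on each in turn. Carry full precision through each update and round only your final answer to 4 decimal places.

After 'flag': P(spam) = 0.9·0.8000 / (0.9·0.8000 + 0.8·0.2000) ≈ 0.8182
After 'flag': P(spam) = 0.9·0.8182 / (0.9·0.8182 + 0.8·0.1818) ≈ 0.8351
After 'flag': P(spam) = 0.9·0.8351 / (0.9·0.8351 + 0.8·0.1649) ≈ 0.8506

0.8506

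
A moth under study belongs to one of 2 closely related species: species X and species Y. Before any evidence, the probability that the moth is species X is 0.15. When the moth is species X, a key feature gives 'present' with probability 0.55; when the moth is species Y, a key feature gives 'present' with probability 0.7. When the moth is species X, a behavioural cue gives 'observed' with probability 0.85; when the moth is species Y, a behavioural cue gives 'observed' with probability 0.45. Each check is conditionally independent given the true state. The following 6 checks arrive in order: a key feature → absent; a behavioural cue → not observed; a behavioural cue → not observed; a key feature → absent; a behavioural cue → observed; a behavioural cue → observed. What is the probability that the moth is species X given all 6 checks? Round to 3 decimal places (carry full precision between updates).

After a key feature='absent': P(species X) = 0.45·0.1500 / (0.45·0.1500 + 0.3·0.8500) ≈ 0.2093
After a behavioural cue='not observed': P(species X) = 0.15·0.2093 / (0.15·0.2093 + 0.55·0.7907) ≈ 0.0673
After a behavioural cue='not observed': P(species X) = 0.15·0.0673 / (0.15·0.0673 + 0.55·0.9327) ≈ 0.0193
After a key feature='absent': P(species X) = 0.45·0.0193 / (0.45·0.0193 + 0.3·0.9807) ≈ 0.0287
After a behavioural cue='observed': P(species X) = 0.85·0.0287 / (0.85·0.0287 + 0.45·0.9713) ≈ 0.0528
After a behavioural cue='observed': P(species X) = 0.85·0.0528 / (0.85·0.0528 + 0.45·0.9472) ≈ 0.0953

0.095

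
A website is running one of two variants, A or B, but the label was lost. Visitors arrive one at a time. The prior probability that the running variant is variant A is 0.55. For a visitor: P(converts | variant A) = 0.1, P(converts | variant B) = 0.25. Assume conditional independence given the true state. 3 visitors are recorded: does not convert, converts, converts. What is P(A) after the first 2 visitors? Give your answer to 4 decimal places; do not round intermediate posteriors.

Apply Bayes' rule sequentially, carrying P(A) forward.
After 'does not convert': P(A) = 0.9·0.5500 / (0.9·0.5500 + 0.75·0.4500) ≈ 0.5946
After 'converts': P(A) = 0.1·0.5946 / (0.1·0.5946 + 0.25·0.4054) ≈ 0.3697

0.3697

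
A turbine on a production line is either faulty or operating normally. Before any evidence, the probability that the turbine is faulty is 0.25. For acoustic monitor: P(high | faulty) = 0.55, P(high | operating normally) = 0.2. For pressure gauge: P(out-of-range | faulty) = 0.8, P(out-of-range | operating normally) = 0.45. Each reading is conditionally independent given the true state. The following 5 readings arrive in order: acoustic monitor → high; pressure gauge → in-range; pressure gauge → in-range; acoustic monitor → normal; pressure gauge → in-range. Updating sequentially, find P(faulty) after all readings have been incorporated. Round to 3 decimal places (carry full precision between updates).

Apply Bayes' rule sequentially, carrying P(faulty) forward.
After acoustic monitor='high': P(faulty) = 0.55·0.2500 / (0.55·0.2500 + 0.2·0.7500) ≈ 0.4783
After pressure gauge='in-range': P(faulty) = 0.2·0.4783 / (0.2·0.4783 + 0.55·0.5217) ≈ 0.2500
After pressure gauge='in-range': P(faulty) = 0.2·0.2500 / (0.2·0.2500 + 0.55·0.7500) ≈ 0.1081
After acoustic monitor='normal': P(faulty) = 0.45·0.1081 / (0.45·0.1081 + 0.8·0.8919) ≈ 0.0638
After pressure gauge='in-range': P(faulty) = 0.2·0.0638 / (0.2·0.0638 + 0.55·0.9362) ≈ 0.0242

0.024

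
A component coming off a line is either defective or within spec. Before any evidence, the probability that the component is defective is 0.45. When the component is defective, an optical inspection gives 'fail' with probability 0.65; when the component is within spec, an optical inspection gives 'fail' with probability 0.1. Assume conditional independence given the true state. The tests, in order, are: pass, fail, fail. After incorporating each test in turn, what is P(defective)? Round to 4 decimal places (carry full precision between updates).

0.9308

Each posterior becomes the prior for the next update.
After 'pass': P(defective) = 0.35·0.4500 / (0.35·0.4500 + 0.9·0.5500) ≈ 0.2414
After 'fail': P(defective) = 0.65·0.2414 / (0.65·0.2414 + 0.1·0.7586) ≈ 0.6741
After 'fail': P(defective) = 0.65·0.6741 / (0.65·0.6741 + 0.1·0.3259) ≈ 0.9308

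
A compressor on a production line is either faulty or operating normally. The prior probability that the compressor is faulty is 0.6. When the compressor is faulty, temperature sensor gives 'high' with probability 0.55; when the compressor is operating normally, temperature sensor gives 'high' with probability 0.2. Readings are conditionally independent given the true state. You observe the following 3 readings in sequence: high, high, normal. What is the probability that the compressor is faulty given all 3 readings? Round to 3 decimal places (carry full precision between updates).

0.865

After 'high': P(faulty) = 0.55·0.6000 / (0.55·0.6000 + 0.2·0.4000) ≈ 0.8049
After 'high': P(faulty) = 0.55·0.8049 / (0.55·0.8049 + 0.2·0.1951) ≈ 0.9190
After 'normal': P(faulty) = 0.45·0.9190 / (0.45·0.9190 + 0.8·0.0810) ≈ 0.8645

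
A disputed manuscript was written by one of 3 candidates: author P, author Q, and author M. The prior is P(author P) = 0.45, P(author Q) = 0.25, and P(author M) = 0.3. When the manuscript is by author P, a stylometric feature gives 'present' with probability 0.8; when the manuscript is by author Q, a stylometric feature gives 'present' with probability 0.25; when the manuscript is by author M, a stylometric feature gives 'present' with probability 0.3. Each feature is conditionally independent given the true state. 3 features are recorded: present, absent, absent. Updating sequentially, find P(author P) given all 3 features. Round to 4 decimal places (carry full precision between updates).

0.1538

After 'present': normaliser = 0.8·0.4500 + 0.25·0.2500 + 0.3·0.3000; P(author P) ≈ 0.7024, P(author Q) ≈ 0.1220, P(author M) ≈ 0.1756
After 'absent': normaliser = 0.2·0.7024 + 0.75·0.1220 + 0.7·0.1756; P(author P) ≈ 0.3959, P(author Q) ≈ 0.2577, P(author M) ≈ 0.3464
After 'absent': normaliser = 0.2·0.3959 + 0.75·0.2577 + 0.7·0.3464; P(author P) ≈ 0.1538, P(author Q) ≈ 0.3754, P(author M) ≈ 0.4709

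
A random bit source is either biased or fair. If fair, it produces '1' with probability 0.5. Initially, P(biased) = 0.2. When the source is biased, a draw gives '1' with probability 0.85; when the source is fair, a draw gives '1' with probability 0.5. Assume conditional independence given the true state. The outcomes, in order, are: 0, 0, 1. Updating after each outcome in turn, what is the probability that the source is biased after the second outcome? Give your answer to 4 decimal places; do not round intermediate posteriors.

0.0220

Each posterior becomes the prior for the next update.
After '0': P(biased) = 0.15·0.2000 / (0.15·0.2000 + 0.5·0.8000) ≈ 0.0698
After '0': P(biased) = 0.15·0.0698 / (0.15·0.0698 + 0.5·0.9302) ≈ 0.0220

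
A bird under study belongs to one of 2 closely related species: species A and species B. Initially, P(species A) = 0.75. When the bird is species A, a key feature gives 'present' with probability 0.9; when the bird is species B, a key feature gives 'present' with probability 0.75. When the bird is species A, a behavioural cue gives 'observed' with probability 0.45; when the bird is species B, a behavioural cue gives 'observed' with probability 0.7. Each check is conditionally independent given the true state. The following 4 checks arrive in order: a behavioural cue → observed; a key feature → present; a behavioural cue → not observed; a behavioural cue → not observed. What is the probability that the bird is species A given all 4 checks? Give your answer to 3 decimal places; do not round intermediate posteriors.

After a behavioural cue='observed': P(species A) = 0.45·0.7500 / (0.45·0.7500 + 0.7·0.2500) ≈ 0.6585
After a key feature='present': P(species A) = 0.9·0.6585 / (0.9·0.6585 + 0.75·0.3415) ≈ 0.6983
After a behavioural cue='not observed': P(species A) = 0.55·0.6983 / (0.55·0.6983 + 0.3·0.3017) ≈ 0.8093
After a behavioural cue='not observed': P(species A) = 0.55·0.8093 / (0.55·0.8093 + 0.3·0.1907) ≈ 0.8861

0.886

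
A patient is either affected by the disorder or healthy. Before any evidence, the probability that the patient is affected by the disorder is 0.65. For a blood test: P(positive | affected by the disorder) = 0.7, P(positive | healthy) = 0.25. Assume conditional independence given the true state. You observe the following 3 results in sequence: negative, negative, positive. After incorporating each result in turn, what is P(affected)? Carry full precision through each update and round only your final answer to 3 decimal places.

After 'negative': P(affected) = 0.3·0.6500 / (0.3·0.6500 + 0.75·0.3500) ≈ 0.4262
After 'negative': P(affected) = 0.3·0.4262 / (0.3·0.4262 + 0.75·0.5738) ≈ 0.2291
After 'positive': P(affected) = 0.7·0.2291 / (0.7·0.2291 + 0.25·0.7709) ≈ 0.4541

0.454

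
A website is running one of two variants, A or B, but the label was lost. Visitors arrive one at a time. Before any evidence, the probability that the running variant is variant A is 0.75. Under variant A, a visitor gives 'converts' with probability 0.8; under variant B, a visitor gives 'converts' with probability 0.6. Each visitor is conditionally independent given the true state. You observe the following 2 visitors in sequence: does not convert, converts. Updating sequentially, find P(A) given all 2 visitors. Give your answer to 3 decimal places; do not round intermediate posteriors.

After 'does not convert': P(A) = 0.2·0.7500 / (0.2·0.7500 + 0.4·0.2500) ≈ 0.6000
After 'converts': P(A) = 0.8·0.6000 / (0.8·0.6000 + 0.6·0.4000) ≈ 0.6667

0.667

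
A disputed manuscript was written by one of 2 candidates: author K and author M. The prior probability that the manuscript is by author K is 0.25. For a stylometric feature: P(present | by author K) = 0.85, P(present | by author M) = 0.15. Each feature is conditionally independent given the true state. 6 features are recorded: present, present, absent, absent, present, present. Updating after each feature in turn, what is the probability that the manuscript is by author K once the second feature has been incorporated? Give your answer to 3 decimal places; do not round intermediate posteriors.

0.915

Each posterior becomes the prior for the next update.
After 'present': P(author K) = 0.85·0.2500 / (0.85·0.2500 + 0.15·0.7500) ≈ 0.6538
After 'present': P(author K) = 0.85·0.6538 / (0.85·0.6538 + 0.15·0.3462) ≈ 0.9146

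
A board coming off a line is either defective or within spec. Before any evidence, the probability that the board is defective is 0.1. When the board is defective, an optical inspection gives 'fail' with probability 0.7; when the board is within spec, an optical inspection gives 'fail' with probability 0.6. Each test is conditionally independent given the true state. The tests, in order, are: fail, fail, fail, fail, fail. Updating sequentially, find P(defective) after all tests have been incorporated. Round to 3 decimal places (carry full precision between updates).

0.194

After 'fail': P(defective) = 0.7·0.1000 / (0.7·0.1000 + 0.6·0.9000) ≈ 0.1148
After 'fail': P(defective) = 0.7·0.1148 / (0.7·0.1148 + 0.6·0.8852) ≈ 0.1314
After 'fail': P(defective) = 0.7·0.1314 / (0.7·0.1314 + 0.6·0.8686) ≈ 0.1500
After 'fail': P(defective) = 0.7·0.1500 / (0.7·0.1500 + 0.6·0.8500) ≈ 0.1707
After 'fail': P(defective) = 0.7·0.1707 / (0.7·0.1707 + 0.6·0.8293) ≈ 0.1936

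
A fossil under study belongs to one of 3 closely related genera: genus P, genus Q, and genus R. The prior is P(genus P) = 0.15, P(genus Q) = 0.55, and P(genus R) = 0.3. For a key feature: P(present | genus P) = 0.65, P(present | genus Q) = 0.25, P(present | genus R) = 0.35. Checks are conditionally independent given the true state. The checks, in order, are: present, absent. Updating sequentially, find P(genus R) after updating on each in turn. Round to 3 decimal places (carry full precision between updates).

0.332

After 'present': normaliser = 0.65·0.1500 + 0.25·0.5500 + 0.35·0.3000; P(genus P) ≈ 0.2868, P(genus Q) ≈ 0.4044, P(genus R) ≈ 0.3088
After 'absent': normaliser = 0.35·0.2868 + 0.75·0.4044 + 0.65·0.3088; P(genus P) ≈ 0.1661, P(genus Q) ≈ 0.5018, P(genus R) ≈ 0.3321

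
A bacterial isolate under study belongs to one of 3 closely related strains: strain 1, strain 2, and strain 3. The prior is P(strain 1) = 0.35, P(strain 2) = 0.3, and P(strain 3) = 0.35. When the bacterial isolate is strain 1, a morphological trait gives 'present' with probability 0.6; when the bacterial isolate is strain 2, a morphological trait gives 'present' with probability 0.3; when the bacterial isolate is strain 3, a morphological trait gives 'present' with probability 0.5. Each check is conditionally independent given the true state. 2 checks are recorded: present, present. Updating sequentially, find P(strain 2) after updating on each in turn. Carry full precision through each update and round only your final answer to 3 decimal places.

0.112

Each posterior becomes the prior for the next update.
After 'present': normaliser = 0.6·0.3500 + 0.3·0.3000 + 0.5·0.3500; P(strain 1) ≈ 0.4421, P(strain 2) ≈ 0.1895, P(strain 3) ≈ 0.3684
After 'present': normaliser = 0.6·0.4421 + 0.3·0.1895 + 0.5·0.3684; P(strain 1) ≈ 0.5239, P(strain 2) ≈ 0.1123, P(strain 3) ≈ 0.3638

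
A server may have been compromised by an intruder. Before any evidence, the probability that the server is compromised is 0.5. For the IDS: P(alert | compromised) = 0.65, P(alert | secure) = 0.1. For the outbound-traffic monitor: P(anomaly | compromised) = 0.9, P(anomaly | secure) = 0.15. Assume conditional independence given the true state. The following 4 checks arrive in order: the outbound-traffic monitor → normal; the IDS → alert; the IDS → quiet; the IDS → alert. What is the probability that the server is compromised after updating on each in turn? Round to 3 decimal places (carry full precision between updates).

0.659

After the outbound-traffic monitor='normal': P(compromised) = 0.1·0.5000 / (0.1·0.5000 + 0.85·0.5000) ≈ 0.1053
After the IDS='alert': P(compromised) = 0.65·0.1053 / (0.65·0.1053 + 0.1·0.8947) ≈ 0.4333
After the IDS='quiet': P(compromised) = 0.35·0.4333 / (0.35·0.4333 + 0.9·0.5667) ≈ 0.2292
After the IDS='alert': P(compromised) = 0.65·0.2292 / (0.65·0.2292 + 0.1·0.7708) ≈ 0.6591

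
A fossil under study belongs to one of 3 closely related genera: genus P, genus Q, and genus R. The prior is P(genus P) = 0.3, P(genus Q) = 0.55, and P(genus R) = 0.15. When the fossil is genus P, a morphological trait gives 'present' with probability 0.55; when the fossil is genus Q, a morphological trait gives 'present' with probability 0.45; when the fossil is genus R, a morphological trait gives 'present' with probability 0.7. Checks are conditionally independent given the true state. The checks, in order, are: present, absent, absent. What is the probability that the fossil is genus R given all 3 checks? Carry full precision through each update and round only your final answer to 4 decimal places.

0.0803

After 'present': normaliser = 0.55·0.3000 + 0.45·0.5500 + 0.7·0.1500; P(genus P) ≈ 0.3188, P(genus Q) ≈ 0.4783, P(genus R) ≈ 0.2029
After 'absent': normaliser = 0.45·0.3188 + 0.55·0.4783 + 0.3·0.2029; P(genus P) ≈ 0.3070, P(genus Q) ≈ 0.5628, P(genus R) ≈ 0.1302
After 'absent': normaliser = 0.45·0.3070 + 0.55·0.5628 + 0.3·0.1302; P(genus P) ≈ 0.2838, P(genus Q) ≈ 0.6359, P(genus R) ≈ 0.0803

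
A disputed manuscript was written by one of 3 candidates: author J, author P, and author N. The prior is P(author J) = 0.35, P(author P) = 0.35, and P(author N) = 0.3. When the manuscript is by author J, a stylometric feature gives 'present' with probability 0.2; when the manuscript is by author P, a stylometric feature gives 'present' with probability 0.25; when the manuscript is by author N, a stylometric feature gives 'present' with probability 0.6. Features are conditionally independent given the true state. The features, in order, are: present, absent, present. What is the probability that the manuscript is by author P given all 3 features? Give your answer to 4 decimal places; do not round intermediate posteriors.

After 'present': normaliser = 0.2·0.3500 + 0.25·0.3500 + 0.6·0.3000; P(author J) ≈ 0.2074, P(author P) ≈ 0.2593, P(author N) ≈ 0.5333
After 'absent': normaliser = 0.8·0.2074 + 0.75·0.2593 + 0.4·0.5333; P(author J) ≈ 0.2892, P(author P) ≈ 0.3389, P(author N) ≈ 0.3719
After 'present': normaliser = 0.2·0.2892 + 0.25·0.3389 + 0.6·0.3719; P(author J) ≈ 0.1582, P(author P) ≈ 0.2317, P(author N) ≈ 0.6101

0.2317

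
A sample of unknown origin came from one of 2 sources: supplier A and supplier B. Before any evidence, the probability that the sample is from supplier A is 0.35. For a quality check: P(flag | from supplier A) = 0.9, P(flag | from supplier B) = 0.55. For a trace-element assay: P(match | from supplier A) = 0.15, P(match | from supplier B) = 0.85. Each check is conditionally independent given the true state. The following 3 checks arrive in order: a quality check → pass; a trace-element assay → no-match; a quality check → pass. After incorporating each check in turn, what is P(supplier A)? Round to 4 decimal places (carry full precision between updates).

0.1309

After a quality check='pass': P(supplier A) = 0.1·0.3500 / (0.1·0.3500 + 0.45·0.6500) ≈ 0.1069
After a trace-element assay='no-match': P(supplier A) = 0.85·0.1069 / (0.85·0.1069 + 0.15·0.8931) ≈ 0.4041
After a quality check='pass': P(supplier A) = 0.1·0.4041 / (0.1·0.4041 + 0.45·0.5959) ≈ 0.1309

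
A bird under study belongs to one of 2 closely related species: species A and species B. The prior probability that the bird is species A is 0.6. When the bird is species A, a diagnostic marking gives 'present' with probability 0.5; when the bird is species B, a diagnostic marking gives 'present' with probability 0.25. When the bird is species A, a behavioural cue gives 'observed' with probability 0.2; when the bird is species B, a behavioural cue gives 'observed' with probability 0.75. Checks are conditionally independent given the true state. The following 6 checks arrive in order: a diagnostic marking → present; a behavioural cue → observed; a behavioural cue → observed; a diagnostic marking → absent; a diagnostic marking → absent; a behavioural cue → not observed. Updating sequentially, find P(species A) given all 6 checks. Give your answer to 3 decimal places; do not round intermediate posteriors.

After a diagnostic marking='present': P(species A) = 0.5·0.6000 / (0.5·0.6000 + 0.25·0.4000) ≈ 0.7500
After a behavioural cue='observed': P(species A) = 0.2·0.7500 / (0.2·0.7500 + 0.75·0.2500) ≈ 0.4444
After a behavioural cue='observed': P(species A) = 0.2·0.4444 / (0.2·0.4444 + 0.75·0.5556) ≈ 0.1758
After a diagnostic marking='absent': P(species A) = 0.5·0.1758 / (0.5·0.1758 + 0.75·0.8242) ≈ 0.1245
After a diagnostic marking='absent': P(species A) = 0.5·0.1245 / (0.5·0.1245 + 0.75·0.8755) ≈ 0.0866
After a behavioural cue='not observed': P(species A) = 0.8·0.0866 / (0.8·0.0866 + 0.25·0.9134) ≈ 0.2328

0.233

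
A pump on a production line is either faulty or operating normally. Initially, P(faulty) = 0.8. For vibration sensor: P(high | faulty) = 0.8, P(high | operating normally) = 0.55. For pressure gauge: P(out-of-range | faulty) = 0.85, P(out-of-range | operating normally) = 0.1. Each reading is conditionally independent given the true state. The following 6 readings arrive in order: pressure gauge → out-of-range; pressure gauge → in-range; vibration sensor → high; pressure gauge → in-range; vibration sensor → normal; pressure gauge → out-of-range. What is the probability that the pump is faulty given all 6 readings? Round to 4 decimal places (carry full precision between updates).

After pressure gauge='out-of-range': P(faulty) = 0.85·0.8000 / (0.85·0.8000 + 0.1·0.2000) ≈ 0.9714
After pressure gauge='in-range': P(faulty) = 0.15·0.9714 / (0.15·0.9714 + 0.9·0.0286) ≈ 0.8500
After vibration sensor='high': P(faulty) = 0.8·0.8500 / (0.8·0.8500 + 0.55·0.1500) ≈ 0.8918
After pressure gauge='in-range': P(faulty) = 0.15·0.8918 / (0.15·0.8918 + 0.9·0.1082) ≈ 0.5787
After vibration sensor='normal': P(faulty) = 0.2·0.5787 / (0.2·0.5787 + 0.45·0.4213) ≈ 0.3791
After pressure gauge='out-of-range': P(faulty) = 0.85·0.3791 / (0.85·0.3791 + 0.1·0.6209) ≈ 0.8384

0.8384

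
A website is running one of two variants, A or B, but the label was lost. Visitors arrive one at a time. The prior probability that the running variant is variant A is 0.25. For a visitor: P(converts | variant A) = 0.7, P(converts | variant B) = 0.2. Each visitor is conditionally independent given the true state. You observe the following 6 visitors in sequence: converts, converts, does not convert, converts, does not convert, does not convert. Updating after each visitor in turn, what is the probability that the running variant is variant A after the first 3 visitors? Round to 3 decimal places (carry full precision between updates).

Each posterior becomes the prior for the next update.
After 'converts': P(A) = 0.7·0.2500 / (0.7·0.2500 + 0.2·0.7500) ≈ 0.5385
After 'converts': P(A) = 0.7·0.5385 / (0.7·0.5385 + 0.2·0.4615) ≈ 0.8033
After 'does not convert': P(A) = 0.3·0.8033 / (0.3·0.8033 + 0.8·0.1967) ≈ 0.6049

0.605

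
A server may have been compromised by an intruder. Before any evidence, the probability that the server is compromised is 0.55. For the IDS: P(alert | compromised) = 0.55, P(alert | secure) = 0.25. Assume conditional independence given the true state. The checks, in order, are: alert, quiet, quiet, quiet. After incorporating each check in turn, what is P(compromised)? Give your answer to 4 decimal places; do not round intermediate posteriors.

After 'alert': P(compromised) = 0.55·0.5500 / (0.55·0.5500 + 0.25·0.4500) ≈ 0.7289
After 'quiet': P(compromised) = 0.45·0.7289 / (0.45·0.7289 + 0.75·0.2711) ≈ 0.6173
After 'quiet': P(compromised) = 0.45·0.6173 / (0.45·0.6173 + 0.75·0.3827) ≈ 0.4919
After 'quiet': P(compromised) = 0.45·0.4919 / (0.45·0.4919 + 0.75·0.5081) ≈ 0.3674

0.3674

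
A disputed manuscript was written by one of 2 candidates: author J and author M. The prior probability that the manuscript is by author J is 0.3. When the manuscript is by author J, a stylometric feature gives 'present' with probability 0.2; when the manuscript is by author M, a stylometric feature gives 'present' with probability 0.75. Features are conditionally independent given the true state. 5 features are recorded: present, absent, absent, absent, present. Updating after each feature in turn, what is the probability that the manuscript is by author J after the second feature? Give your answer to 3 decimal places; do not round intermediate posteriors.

0.268

Apply Bayes' rule sequentially, carrying P(author J) forward.
After 'present': P(author J) = 0.2·0.3000 / (0.2·0.3000 + 0.75·0.7000) ≈ 0.1026
After 'absent': P(author J) = 0.8·0.1026 / (0.8·0.1026 + 0.25·0.8974) ≈ 0.2678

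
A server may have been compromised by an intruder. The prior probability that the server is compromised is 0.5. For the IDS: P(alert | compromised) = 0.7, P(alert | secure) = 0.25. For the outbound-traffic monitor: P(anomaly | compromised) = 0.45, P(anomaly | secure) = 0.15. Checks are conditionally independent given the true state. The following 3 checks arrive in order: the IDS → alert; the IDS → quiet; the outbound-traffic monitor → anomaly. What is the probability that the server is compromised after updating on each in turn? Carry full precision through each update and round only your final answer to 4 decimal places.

0.7706

Apply Bayes' rule sequentially, carrying P(compromised) forward.
After the IDS='alert': P(compromised) = 0.7·0.5000 / (0.7·0.5000 + 0.25·0.5000) ≈ 0.7368
After the IDS='quiet': P(compromised) = 0.3·0.7368 / (0.3·0.7368 + 0.75·0.2632) ≈ 0.5283
After the outbound-traffic monitor='anomaly': P(compromised) = 0.45·0.5283 / (0.45·0.5283 + 0.15·0.4717) ≈ 0.7706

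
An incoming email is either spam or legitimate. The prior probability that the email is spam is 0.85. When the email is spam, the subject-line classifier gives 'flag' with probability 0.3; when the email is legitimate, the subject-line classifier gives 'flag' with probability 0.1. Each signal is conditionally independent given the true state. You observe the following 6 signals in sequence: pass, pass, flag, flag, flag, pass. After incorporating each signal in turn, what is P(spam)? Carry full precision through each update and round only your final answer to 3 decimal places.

After 'pass': P(spam) = 0.7·0.8500 / (0.7·0.8500 + 0.9·0.1500) ≈ 0.8151
After 'pass': P(spam) = 0.7·0.8151 / (0.7·0.8151 + 0.9·0.1849) ≈ 0.7742
After 'flag': P(spam) = 0.3·0.7742 / (0.3·0.7742 + 0.1·0.2258) ≈ 0.9114
After 'flag': P(spam) = 0.3·0.9114 / (0.3·0.9114 + 0.1·0.0886) ≈ 0.9686
After 'flag': P(spam) = 0.3·0.9686 / (0.3·0.9686 + 0.1·0.0314) ≈ 0.9893
After 'pass': P(spam) = 0.7·0.9893 / (0.7·0.9893 + 0.9·0.0107) ≈ 0.9863

0.986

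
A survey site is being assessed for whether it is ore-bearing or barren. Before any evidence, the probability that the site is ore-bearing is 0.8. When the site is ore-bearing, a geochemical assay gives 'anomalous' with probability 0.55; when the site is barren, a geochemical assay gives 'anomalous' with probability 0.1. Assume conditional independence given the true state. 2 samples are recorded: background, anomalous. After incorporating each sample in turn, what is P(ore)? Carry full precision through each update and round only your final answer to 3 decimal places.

0.917

After 'background': P(ore) = 0.45·0.8000 / (0.45·0.8000 + 0.9·0.2000) ≈ 0.6667
After 'anomalous': P(ore) = 0.55·0.6667 / (0.55·0.6667 + 0.1·0.3333) ≈ 0.9167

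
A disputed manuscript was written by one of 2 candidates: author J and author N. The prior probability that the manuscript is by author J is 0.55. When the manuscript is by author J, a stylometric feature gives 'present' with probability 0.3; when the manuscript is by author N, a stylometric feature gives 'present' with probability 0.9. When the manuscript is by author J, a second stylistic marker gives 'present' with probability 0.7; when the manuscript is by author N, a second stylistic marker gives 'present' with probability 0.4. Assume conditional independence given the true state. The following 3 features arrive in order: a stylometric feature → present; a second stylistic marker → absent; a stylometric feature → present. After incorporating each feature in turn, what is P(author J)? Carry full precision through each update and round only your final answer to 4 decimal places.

0.0636

Apply Bayes' rule sequentially, carrying P(author J) forward.
After a stylometric feature='present': P(author J) = 0.3·0.5500 / (0.3·0.5500 + 0.9·0.4500) ≈ 0.2895
After a second stylistic marker='absent': P(author J) = 0.3·0.2895 / (0.3·0.2895 + 0.6·0.7105) ≈ 0.1692
After a stylometric feature='present': P(author J) = 0.3·0.1692 / (0.3·0.1692 + 0.9·0.8308) ≈ 0.0636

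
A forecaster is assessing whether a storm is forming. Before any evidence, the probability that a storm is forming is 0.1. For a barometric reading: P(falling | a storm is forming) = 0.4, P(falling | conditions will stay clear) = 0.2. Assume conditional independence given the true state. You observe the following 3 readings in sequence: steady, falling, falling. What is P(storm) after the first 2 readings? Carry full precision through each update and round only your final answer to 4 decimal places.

Apply Bayes' rule sequentially, carrying P(storm) forward.
After 'steady': P(storm) = 0.6·0.1000 / (0.6·0.1000 + 0.8·0.9000) ≈ 0.0769
After 'falling': P(storm) = 0.4·0.0769 / (0.4·0.0769 + 0.2·0.9231) ≈ 0.1429

0.1429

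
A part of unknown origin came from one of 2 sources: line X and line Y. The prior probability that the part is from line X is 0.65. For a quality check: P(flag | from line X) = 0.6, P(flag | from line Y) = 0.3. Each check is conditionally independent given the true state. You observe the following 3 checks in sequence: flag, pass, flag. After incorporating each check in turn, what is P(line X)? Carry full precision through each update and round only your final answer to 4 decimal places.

0.8093

After 'flag': P(line X) = 0.6·0.6500 / (0.6·0.6500 + 0.3·0.3500) ≈ 0.7879
After 'pass': P(line X) = 0.4·0.7879 / (0.4·0.7879 + 0.7·0.2121) ≈ 0.6797
After 'flag': P(line X) = 0.6·0.6797 / (0.6·0.6797 + 0.3·0.3203) ≈ 0.8093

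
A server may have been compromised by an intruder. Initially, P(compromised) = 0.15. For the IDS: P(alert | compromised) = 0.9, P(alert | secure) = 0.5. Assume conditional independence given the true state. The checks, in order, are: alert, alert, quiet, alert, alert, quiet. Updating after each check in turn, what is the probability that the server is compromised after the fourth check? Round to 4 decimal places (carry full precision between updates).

Apply Bayes' rule sequentially, carrying P(compromised) forward.
After 'alert': P(compromised) = 0.9·0.1500 / (0.9·0.1500 + 0.5·0.8500) ≈ 0.2411
After 'alert': P(compromised) = 0.9·0.2411 / (0.9·0.2411 + 0.5·0.7589) ≈ 0.3638
After 'quiet': P(compromised) = 0.1·0.3638 / (0.1·0.3638 + 0.5·0.6362) ≈ 0.1026
After 'alert': P(compromised) = 0.9·0.1026 / (0.9·0.1026 + 0.5·0.8974) ≈ 0.1707

0.1707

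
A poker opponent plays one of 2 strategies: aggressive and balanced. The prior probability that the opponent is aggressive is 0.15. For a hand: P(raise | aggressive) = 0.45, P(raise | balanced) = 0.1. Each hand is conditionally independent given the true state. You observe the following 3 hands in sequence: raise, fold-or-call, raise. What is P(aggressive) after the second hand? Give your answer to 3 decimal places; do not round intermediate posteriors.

After 'raise': P(aggressive) = 0.45·0.1500 / (0.45·0.1500 + 0.1·0.8500) ≈ 0.4426
After 'fold-or-call': P(aggressive) = 0.55·0.4426 / (0.55·0.4426 + 0.9·0.5574) ≈ 0.3267

0.327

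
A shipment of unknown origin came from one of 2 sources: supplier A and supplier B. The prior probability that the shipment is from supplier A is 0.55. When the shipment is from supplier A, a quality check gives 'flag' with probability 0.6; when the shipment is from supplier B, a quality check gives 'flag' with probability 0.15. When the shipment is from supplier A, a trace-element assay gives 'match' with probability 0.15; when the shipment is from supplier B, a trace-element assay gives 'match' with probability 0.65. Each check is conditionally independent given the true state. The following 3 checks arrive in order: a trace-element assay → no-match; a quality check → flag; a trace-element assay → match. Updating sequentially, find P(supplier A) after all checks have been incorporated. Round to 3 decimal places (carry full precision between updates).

After a trace-element assay='no-match': P(supplier A) = 0.85·0.5500 / (0.85·0.5500 + 0.35·0.4500) ≈ 0.7480
After a quality check='flag': P(supplier A) = 0.6·0.7480 / (0.6·0.7480 + 0.15·0.2520) ≈ 0.9223
After a trace-element assay='match': P(supplier A) = 0.15·0.9223 / (0.15·0.9223 + 0.65·0.0777) ≈ 0.7326

0.733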